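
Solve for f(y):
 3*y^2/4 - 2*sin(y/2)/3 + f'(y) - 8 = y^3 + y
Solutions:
 f(y) = C1 + y^4/4 - y^3/4 + y^2/2 + 8*y - 4*cos(y/2)/3


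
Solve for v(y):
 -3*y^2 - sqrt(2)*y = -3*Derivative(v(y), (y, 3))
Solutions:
 v(y) = C1 + C2*y + C3*y^2 + y^5/60 + sqrt(2)*y^4/72


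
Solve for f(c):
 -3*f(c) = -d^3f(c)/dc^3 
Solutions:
 f(c) = C3*exp(3^(1/3)*c) + (C1*sin(3^(5/6)*c/2) + C2*cos(3^(5/6)*c/2))*exp(-3^(1/3)*c/2)


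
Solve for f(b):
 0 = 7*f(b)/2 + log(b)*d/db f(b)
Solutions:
 f(b) = C1*exp(-7*li(b)/2)


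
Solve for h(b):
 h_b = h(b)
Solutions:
 h(b) = C1*exp(b)


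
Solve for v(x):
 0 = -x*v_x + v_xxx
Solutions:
 v(x) = C1 + Integral(C2*airyai(x) + C3*airybi(x), x)


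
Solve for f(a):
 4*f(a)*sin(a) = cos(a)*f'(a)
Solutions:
 f(a) = C1/cos(a)^4


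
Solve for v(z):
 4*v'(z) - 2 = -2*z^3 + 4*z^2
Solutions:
 v(z) = C1 - z^4/8 + z^3/3 + z/2


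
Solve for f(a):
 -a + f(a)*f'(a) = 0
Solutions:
 f(a) = -sqrt(C1 + a^2)
 f(a) = sqrt(C1 + a^2)


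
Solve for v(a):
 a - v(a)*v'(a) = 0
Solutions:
 v(a) = -sqrt(C1 + a^2)
 v(a) = sqrt(C1 + a^2)


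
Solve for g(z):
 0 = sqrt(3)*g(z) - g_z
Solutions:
 g(z) = C1*exp(sqrt(3)*z)


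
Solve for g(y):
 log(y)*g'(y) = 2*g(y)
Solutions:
 g(y) = C1*exp(2*li(y))


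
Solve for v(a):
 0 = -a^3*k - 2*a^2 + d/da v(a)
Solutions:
 v(a) = C1 + a^4*k/4 + 2*a^3/3


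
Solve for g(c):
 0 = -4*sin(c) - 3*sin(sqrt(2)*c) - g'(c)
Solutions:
 g(c) = C1 + 4*cos(c) + 3*sqrt(2)*cos(sqrt(2)*c)/2


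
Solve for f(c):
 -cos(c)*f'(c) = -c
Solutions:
 f(c) = C1 + Integral(c/cos(c), c)


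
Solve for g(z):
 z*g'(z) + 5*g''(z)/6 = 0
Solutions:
 g(z) = C1 + C2*erf(sqrt(15)*z/5)


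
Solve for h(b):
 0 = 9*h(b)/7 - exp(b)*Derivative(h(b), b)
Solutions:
 h(b) = C1*exp(-9*exp(-b)/7)


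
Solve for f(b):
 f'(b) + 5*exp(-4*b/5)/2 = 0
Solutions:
 f(b) = C1 + 25*exp(-4*b/5)/8


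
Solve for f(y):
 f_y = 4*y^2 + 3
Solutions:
 f(y) = C1 + 4*y^3/3 + 3*y


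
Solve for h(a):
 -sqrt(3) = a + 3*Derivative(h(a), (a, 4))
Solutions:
 h(a) = C1 + C2*a + C3*a^2 + C4*a^3 - a^5/360 - sqrt(3)*a^4/72


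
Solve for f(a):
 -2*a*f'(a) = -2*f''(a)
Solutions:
 f(a) = C1 + C2*erfi(sqrt(2)*a/2)


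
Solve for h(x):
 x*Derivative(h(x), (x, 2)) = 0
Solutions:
 h(x) = C1 + C2*x


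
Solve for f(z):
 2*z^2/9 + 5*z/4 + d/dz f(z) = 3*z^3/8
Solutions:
 f(z) = C1 + 3*z^4/32 - 2*z^3/27 - 5*z^2/8


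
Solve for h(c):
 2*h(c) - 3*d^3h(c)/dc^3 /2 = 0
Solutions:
 h(c) = C3*exp(6^(2/3)*c/3) + (C1*sin(2^(2/3)*3^(1/6)*c/2) + C2*cos(2^(2/3)*3^(1/6)*c/2))*exp(-6^(2/3)*c/6)


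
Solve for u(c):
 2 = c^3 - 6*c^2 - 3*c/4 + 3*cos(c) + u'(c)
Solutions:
 u(c) = C1 - c^4/4 + 2*c^3 + 3*c^2/8 + 2*c - 3*sin(c)


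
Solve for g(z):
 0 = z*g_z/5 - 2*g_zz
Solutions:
 g(z) = C1 + C2*erfi(sqrt(5)*z/10)


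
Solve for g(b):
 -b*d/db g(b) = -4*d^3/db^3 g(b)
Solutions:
 g(b) = C1 + Integral(C2*airyai(2^(1/3)*b/2) + C3*airybi(2^(1/3)*b/2), b)


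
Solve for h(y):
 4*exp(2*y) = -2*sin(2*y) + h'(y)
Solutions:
 h(y) = C1 + 2*exp(2*y) - cos(2*y)


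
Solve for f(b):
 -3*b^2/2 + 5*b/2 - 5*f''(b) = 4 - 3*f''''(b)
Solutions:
 f(b) = C1 + C2*b + C3*exp(-sqrt(15)*b/3) + C4*exp(sqrt(15)*b/3) - b^4/40 + b^3/12 - 29*b^2/50


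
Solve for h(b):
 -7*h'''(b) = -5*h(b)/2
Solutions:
 h(b) = C3*exp(14^(2/3)*5^(1/3)*b/14) + (C1*sin(14^(2/3)*sqrt(3)*5^(1/3)*b/28) + C2*cos(14^(2/3)*sqrt(3)*5^(1/3)*b/28))*exp(-14^(2/3)*5^(1/3)*b/28)


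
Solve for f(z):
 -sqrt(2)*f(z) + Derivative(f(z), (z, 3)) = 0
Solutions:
 f(z) = C3*exp(2^(1/6)*z) + (C1*sin(2^(1/6)*sqrt(3)*z/2) + C2*cos(2^(1/6)*sqrt(3)*z/2))*exp(-2^(1/6)*z/2)


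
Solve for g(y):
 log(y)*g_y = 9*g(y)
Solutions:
 g(y) = C1*exp(9*li(y))


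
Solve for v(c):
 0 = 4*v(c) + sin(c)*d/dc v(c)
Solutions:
 v(c) = C1*(cos(c)^2 + 2*cos(c) + 1)/(cos(c)^2 - 2*cos(c) + 1)


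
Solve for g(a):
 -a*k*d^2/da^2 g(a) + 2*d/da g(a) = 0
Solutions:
 g(a) = C1 + a^(((re(k) + 2)*re(k) + im(k)^2)/(re(k)^2 + im(k)^2))*(C2*sin(2*log(a)*Abs(im(k))/(re(k)^2 + im(k)^2)) + C3*cos(2*log(a)*im(k)/(re(k)^2 + im(k)^2)))


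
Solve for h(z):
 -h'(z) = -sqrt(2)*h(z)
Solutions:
 h(z) = C1*exp(sqrt(2)*z)


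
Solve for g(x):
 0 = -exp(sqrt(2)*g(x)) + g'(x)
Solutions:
 g(x) = sqrt(2)*(2*log(-1/(C1 + x)) - log(2))/4


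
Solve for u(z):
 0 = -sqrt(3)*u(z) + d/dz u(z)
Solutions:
 u(z) = C1*exp(sqrt(3)*z)


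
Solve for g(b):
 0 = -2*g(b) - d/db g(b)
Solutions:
 g(b) = C1*exp(-2*b)


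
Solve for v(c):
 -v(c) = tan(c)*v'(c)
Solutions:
 v(c) = C1/sin(c)


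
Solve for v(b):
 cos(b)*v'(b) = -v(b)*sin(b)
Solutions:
 v(b) = C1*cos(b)


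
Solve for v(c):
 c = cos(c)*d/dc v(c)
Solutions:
 v(c) = C1 + Integral(c/cos(c), c)


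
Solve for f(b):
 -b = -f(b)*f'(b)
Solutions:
 f(b) = -sqrt(C1 + b^2)
 f(b) = sqrt(C1 + b^2)


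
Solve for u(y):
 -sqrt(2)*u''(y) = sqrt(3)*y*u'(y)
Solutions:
 u(y) = C1 + C2*erf(6^(1/4)*y/2)


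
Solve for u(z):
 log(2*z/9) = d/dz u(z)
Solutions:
 u(z) = C1 + z*log(z) + z*log(2/9) - z


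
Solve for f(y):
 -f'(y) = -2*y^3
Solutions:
 f(y) = C1 + y^4/2


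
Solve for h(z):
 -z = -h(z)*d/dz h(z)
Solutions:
 h(z) = -sqrt(C1 + z^2)
 h(z) = sqrt(C1 + z^2)


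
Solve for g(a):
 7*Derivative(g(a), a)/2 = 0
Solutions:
 g(a) = C1


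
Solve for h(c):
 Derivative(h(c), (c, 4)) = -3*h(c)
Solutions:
 h(c) = (C1*sin(sqrt(2)*3^(1/4)*c/2) + C2*cos(sqrt(2)*3^(1/4)*c/2))*exp(-sqrt(2)*3^(1/4)*c/2) + (C3*sin(sqrt(2)*3^(1/4)*c/2) + C4*cos(sqrt(2)*3^(1/4)*c/2))*exp(sqrt(2)*3^(1/4)*c/2)


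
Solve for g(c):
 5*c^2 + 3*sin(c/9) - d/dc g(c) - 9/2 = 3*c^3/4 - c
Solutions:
 g(c) = C1 - 3*c^4/16 + 5*c^3/3 + c^2/2 - 9*c/2 - 27*cos(c/9)


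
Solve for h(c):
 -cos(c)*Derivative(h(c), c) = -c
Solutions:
 h(c) = C1 + Integral(c/cos(c), c)


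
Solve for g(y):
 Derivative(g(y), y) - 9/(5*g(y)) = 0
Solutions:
 g(y) = -sqrt(C1 + 90*y)/5
 g(y) = sqrt(C1 + 90*y)/5


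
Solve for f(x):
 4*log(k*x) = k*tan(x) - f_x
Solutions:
 f(x) = C1 - k*log(cos(x)) - 4*x*log(k*x) + 4*x


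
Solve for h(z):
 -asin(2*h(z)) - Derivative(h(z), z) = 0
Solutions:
 Integral(1/asin(2*_y), (_y, h(z))) = C1 - z


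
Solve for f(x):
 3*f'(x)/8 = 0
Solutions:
 f(x) = C1


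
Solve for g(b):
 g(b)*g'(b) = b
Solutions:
 g(b) = -sqrt(C1 + b^2)
 g(b) = sqrt(C1 + b^2)


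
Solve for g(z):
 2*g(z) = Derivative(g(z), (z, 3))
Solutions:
 g(z) = C3*exp(2^(1/3)*z) + (C1*sin(2^(1/3)*sqrt(3)*z/2) + C2*cos(2^(1/3)*sqrt(3)*z/2))*exp(-2^(1/3)*z/2)


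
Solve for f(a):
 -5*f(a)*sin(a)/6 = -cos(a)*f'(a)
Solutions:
 f(a) = C1/cos(a)^(5/6)


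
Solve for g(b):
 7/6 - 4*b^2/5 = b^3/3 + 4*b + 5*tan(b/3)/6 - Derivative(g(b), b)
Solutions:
 g(b) = C1 + b^4/12 + 4*b^3/15 + 2*b^2 - 7*b/6 - 5*log(cos(b/3))/2


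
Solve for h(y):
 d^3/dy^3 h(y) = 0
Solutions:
 h(y) = C1 + C2*y + C3*y^2


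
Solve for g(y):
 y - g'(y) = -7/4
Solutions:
 g(y) = C1 + y^2/2 + 7*y/4


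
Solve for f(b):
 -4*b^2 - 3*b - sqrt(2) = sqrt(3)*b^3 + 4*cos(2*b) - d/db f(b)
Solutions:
 f(b) = C1 + sqrt(3)*b^4/4 + 4*b^3/3 + 3*b^2/2 + sqrt(2)*b + 2*sin(2*b)


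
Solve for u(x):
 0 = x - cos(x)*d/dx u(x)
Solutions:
 u(x) = C1 + Integral(x/cos(x), x)


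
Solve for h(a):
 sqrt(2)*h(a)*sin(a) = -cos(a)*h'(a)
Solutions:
 h(a) = C1*cos(a)^(sqrt(2))


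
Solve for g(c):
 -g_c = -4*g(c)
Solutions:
 g(c) = C1*exp(4*c)


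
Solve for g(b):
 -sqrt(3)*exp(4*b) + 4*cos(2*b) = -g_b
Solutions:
 g(b) = C1 + sqrt(3)*exp(4*b)/4 - 2*sin(2*b)


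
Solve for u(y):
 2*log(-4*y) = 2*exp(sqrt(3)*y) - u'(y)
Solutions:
 u(y) = C1 - 2*y*log(-y) + 2*y*(1 - 2*log(2)) + 2*sqrt(3)*exp(sqrt(3)*y)/3


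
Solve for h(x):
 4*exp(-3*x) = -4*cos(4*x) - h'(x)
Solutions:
 h(x) = C1 - sin(4*x) + 4*exp(-3*x)/3


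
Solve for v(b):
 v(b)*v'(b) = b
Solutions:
 v(b) = -sqrt(C1 + b^2)
 v(b) = sqrt(C1 + b^2)


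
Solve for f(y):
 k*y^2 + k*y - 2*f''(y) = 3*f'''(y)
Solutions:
 f(y) = C1 + C2*y + C3*exp(-2*y/3) + k*y^4/24 - k*y^3/6 + 3*k*y^2/4


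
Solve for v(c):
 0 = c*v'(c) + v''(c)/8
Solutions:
 v(c) = C1 + C2*erf(2*c)


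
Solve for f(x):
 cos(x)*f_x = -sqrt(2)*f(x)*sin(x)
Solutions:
 f(x) = C1*cos(x)^(sqrt(2))


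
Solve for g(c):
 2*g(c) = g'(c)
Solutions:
 g(c) = C1*exp(2*c)


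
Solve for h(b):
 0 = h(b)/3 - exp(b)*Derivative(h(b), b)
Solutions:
 h(b) = C1*exp(-exp(-b)/3)


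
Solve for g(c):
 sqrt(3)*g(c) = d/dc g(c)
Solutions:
 g(c) = C1*exp(sqrt(3)*c)


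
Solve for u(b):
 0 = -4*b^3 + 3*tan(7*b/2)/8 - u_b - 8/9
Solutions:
 u(b) = C1 - b^4 - 8*b/9 - 3*log(cos(7*b/2))/28


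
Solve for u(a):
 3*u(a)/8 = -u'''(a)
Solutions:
 u(a) = C3*exp(-3^(1/3)*a/2) + (C1*sin(3^(5/6)*a/4) + C2*cos(3^(5/6)*a/4))*exp(3^(1/3)*a/4)


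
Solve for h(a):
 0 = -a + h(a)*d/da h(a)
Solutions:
 h(a) = -sqrt(C1 + a^2)
 h(a) = sqrt(C1 + a^2)


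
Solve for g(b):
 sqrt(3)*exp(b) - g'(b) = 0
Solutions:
 g(b) = C1 + sqrt(3)*exp(b)


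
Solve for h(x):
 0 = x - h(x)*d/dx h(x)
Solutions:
 h(x) = -sqrt(C1 + x^2)
 h(x) = sqrt(C1 + x^2)


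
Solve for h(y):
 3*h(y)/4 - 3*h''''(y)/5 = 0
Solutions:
 h(y) = C1*exp(-sqrt(2)*5^(1/4)*y/2) + C2*exp(sqrt(2)*5^(1/4)*y/2) + C3*sin(sqrt(2)*5^(1/4)*y/2) + C4*cos(sqrt(2)*5^(1/4)*y/2)


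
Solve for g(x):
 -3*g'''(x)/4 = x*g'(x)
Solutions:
 g(x) = C1 + Integral(C2*airyai(-6^(2/3)*x/3) + C3*airybi(-6^(2/3)*x/3), x)


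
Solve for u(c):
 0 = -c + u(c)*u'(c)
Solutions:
 u(c) = -sqrt(C1 + c^2)
 u(c) = sqrt(C1 + c^2)


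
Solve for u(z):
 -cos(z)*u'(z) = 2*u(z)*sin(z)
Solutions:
 u(z) = C1*cos(z)^2


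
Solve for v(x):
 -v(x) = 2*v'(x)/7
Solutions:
 v(x) = C1*exp(-7*x/2)


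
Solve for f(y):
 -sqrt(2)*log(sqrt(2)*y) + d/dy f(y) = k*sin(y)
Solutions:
 f(y) = C1 - k*cos(y) + sqrt(2)*y*(log(y) - 1) + sqrt(2)*y*log(2)/2


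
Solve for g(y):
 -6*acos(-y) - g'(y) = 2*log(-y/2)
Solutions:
 g(y) = C1 - 2*y*log(-y) - 6*y*acos(-y) + 2*y*log(2) + 2*y - 6*sqrt(1 - y^2)


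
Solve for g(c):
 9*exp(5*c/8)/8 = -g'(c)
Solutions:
 g(c) = C1 - 9*exp(5*c/8)/5


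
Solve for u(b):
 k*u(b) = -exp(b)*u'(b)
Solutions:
 u(b) = C1*exp(k*exp(-b))


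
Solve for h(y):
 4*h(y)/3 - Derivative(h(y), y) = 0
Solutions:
 h(y) = C1*exp(4*y/3)


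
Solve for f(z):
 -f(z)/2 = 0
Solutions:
 f(z) = 0


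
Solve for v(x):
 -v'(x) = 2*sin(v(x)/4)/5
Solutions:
 2*x/5 + 2*log(cos(v(x)/4) - 1) - 2*log(cos(v(x)/4) + 1) = C1


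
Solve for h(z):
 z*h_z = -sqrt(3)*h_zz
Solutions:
 h(z) = C1 + C2*erf(sqrt(2)*3^(3/4)*z/6)


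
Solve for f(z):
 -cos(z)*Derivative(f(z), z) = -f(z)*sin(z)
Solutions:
 f(z) = C1/cos(z)


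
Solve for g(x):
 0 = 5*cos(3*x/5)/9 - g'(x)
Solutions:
 g(x) = C1 + 25*sin(3*x/5)/27


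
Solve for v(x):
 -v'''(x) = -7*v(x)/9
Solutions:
 v(x) = C3*exp(21^(1/3)*x/3) + (C1*sin(3^(5/6)*7^(1/3)*x/6) + C2*cos(3^(5/6)*7^(1/3)*x/6))*exp(-21^(1/3)*x/6)


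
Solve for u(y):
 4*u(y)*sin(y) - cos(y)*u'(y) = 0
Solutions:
 u(y) = C1/cos(y)^4


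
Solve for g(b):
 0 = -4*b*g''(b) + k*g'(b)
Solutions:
 g(b) = C1 + b^(re(k)/4 + 1)*(C2*sin(log(b)*Abs(im(k))/4) + C3*cos(log(b)*im(k)/4))


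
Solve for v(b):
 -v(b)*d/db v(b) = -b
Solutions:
 v(b) = -sqrt(C1 + b^2)
 v(b) = sqrt(C1 + b^2)


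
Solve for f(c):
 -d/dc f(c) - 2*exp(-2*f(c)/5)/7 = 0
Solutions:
 f(c) = 5*log(-sqrt(C1 - 2*c)) - 5*log(35) + 5*log(70)/2
 f(c) = 5*log(C1 - 2*c)/2 - 5*log(35) + 5*log(70)/2


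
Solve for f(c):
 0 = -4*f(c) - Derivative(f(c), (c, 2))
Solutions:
 f(c) = C1*sin(2*c) + C2*cos(2*c)


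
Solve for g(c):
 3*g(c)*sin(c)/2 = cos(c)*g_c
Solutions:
 g(c) = C1/cos(c)^(3/2)


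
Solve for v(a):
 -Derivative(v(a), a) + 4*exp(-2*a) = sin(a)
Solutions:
 v(a) = C1 + cos(a) - 2*exp(-2*a)


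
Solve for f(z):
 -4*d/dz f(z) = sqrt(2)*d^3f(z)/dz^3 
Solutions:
 f(z) = C1 + C2*sin(2^(3/4)*z) + C3*cos(2^(3/4)*z)


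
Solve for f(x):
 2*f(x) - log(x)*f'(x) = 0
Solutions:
 f(x) = C1*exp(2*li(x))


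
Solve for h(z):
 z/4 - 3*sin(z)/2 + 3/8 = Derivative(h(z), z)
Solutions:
 h(z) = C1 + z^2/8 + 3*z/8 + 3*cos(z)/2


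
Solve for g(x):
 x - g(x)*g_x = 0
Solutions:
 g(x) = -sqrt(C1 + x^2)
 g(x) = sqrt(C1 + x^2)


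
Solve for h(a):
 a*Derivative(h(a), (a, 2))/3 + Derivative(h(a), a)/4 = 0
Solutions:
 h(a) = C1 + C2*a^(1/4)


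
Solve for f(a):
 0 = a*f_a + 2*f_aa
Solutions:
 f(a) = C1 + C2*erf(a/2)


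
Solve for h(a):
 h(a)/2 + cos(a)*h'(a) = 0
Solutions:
 h(a) = C1*(sin(a) - 1)^(1/4)/(sin(a) + 1)^(1/4)


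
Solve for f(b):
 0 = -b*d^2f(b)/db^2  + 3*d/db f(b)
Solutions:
 f(b) = C1 + C2*b^4


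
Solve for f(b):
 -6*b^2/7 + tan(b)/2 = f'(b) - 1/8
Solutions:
 f(b) = C1 - 2*b^3/7 + b/8 - log(cos(b))/2


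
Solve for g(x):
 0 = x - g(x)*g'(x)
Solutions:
 g(x) = -sqrt(C1 + x^2)
 g(x) = sqrt(C1 + x^2)


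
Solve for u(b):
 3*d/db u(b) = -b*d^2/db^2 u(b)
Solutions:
 u(b) = C1 + C2/b^2


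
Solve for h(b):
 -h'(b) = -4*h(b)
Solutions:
 h(b) = C1*exp(4*b)


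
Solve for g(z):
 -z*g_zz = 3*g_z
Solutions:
 g(z) = C1 + C2/z^2


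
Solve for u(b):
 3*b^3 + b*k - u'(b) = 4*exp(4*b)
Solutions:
 u(b) = C1 + 3*b^4/4 + b^2*k/2 - exp(4*b)


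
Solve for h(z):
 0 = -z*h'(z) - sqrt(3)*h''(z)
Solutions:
 h(z) = C1 + C2*erf(sqrt(2)*3^(3/4)*z/6)


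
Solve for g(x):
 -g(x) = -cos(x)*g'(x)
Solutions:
 g(x) = C1*sqrt(sin(x) + 1)/sqrt(sin(x) - 1)


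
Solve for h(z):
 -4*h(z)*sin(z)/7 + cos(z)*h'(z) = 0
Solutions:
 h(z) = C1/cos(z)^(4/7)


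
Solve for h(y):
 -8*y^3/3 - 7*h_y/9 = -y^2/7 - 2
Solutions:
 h(y) = C1 - 6*y^4/7 + 3*y^3/49 + 18*y/7


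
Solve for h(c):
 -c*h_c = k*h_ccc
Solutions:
 h(c) = C1 + Integral(C2*airyai(c*(-1/k)^(1/3)) + C3*airybi(c*(-1/k)^(1/3)), c)


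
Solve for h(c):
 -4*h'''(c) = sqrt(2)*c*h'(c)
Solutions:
 h(c) = C1 + Integral(C2*airyai(-sqrt(2)*c/2) + C3*airybi(-sqrt(2)*c/2), c)


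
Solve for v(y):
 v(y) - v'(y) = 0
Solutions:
 v(y) = C1*exp(y)


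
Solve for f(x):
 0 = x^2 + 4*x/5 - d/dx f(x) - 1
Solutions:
 f(x) = C1 + x^3/3 + 2*x^2/5 - x


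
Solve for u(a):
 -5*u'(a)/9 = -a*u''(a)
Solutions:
 u(a) = C1 + C2*a^(14/9)


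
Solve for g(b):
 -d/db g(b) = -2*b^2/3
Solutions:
 g(b) = C1 + 2*b^3/9


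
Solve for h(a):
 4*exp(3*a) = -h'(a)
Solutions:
 h(a) = C1 - 4*exp(3*a)/3


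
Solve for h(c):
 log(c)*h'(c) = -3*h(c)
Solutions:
 h(c) = C1*exp(-3*li(c))


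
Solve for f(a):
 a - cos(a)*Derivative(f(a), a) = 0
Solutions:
 f(a) = C1 + Integral(a/cos(a), a)


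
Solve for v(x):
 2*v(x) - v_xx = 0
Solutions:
 v(x) = C1*exp(-sqrt(2)*x) + C2*exp(sqrt(2)*x)


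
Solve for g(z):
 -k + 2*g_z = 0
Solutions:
 g(z) = C1 + k*z/2


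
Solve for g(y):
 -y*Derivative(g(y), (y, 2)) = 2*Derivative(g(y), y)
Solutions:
 g(y) = C1 + C2/y


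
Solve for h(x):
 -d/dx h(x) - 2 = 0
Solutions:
 h(x) = C1 - 2*x


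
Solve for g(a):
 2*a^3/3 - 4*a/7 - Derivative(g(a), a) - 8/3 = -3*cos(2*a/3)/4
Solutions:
 g(a) = C1 + a^4/6 - 2*a^2/7 - 8*a/3 + 9*sin(2*a/3)/8


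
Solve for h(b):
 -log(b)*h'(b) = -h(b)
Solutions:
 h(b) = C1*exp(li(b))


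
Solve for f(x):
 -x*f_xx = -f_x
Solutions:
 f(x) = C1 + C2*x^2


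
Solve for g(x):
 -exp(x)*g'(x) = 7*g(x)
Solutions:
 g(x) = C1*exp(7*exp(-x))


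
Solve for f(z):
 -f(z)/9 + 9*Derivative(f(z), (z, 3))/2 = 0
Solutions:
 f(z) = C3*exp(2^(1/3)*3^(2/3)*z/9) + (C1*sin(2^(1/3)*3^(1/6)*z/6) + C2*cos(2^(1/3)*3^(1/6)*z/6))*exp(-2^(1/3)*3^(2/3)*z/18)


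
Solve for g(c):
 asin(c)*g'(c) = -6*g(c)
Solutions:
 g(c) = C1*exp(-6*Integral(1/asin(c), c))


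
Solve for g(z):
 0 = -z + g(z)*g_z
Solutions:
 g(z) = -sqrt(C1 + z^2)
 g(z) = sqrt(C1 + z^2)


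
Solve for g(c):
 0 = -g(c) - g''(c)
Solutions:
 g(c) = C1*sin(c) + C2*cos(c)


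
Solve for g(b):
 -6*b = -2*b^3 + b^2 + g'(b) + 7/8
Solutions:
 g(b) = C1 + b^4/2 - b^3/3 - 3*b^2 - 7*b/8


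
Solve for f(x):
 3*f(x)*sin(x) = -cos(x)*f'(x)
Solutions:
 f(x) = C1*cos(x)^3


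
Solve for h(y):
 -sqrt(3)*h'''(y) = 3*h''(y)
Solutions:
 h(y) = C1 + C2*y + C3*exp(-sqrt(3)*y)


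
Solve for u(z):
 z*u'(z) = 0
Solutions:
 u(z) = C1


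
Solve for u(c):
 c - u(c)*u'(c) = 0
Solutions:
 u(c) = -sqrt(C1 + c^2)
 u(c) = sqrt(C1 + c^2)


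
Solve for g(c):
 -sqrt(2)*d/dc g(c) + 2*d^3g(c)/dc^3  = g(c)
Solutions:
 g(c) = C1*exp(-c*(2*2^(1/6)*3^(2/3)/(sqrt(3)*sqrt(27 - 4*sqrt(2)) + 9)^(1/3) + 6^(1/3)*(sqrt(3)*sqrt(27 - 4*sqrt(2)) + 9)^(1/3))/12)*sin(c*(-6*6^(1/6)/(sqrt(3)*sqrt(27 - 4*sqrt(2)) + 9)^(1/3) + 2^(1/3)*3^(5/6)*(sqrt(3)*sqrt(27 - 4*sqrt(2)) + 9)^(1/3))/12) + C2*exp(-c*(2*2^(1/6)*3^(2/3)/(sqrt(3)*sqrt(27 - 4*sqrt(2)) + 9)^(1/3) + 6^(1/3)*(sqrt(3)*sqrt(27 - 4*sqrt(2)) + 9)^(1/3))/12)*cos(c*(-6*6^(1/6)/(sqrt(3)*sqrt(27 - 4*sqrt(2)) + 9)^(1/3) + 2^(1/3)*3^(5/6)*(sqrt(3)*sqrt(27 - 4*sqrt(2)) + 9)^(1/3))/12) + C3*exp(c*(2*2^(1/6)*3^(2/3)/(sqrt(3)*sqrt(27 - 4*sqrt(2)) + 9)^(1/3) + 6^(1/3)*(sqrt(3)*sqrt(27 - 4*sqrt(2)) + 9)^(1/3))/6)


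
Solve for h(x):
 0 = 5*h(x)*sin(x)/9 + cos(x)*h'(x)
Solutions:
 h(x) = C1*cos(x)^(5/9)


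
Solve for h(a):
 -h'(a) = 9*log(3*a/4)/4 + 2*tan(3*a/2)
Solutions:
 h(a) = C1 - 9*a*log(a)/4 - 9*a*log(3)/4 + 9*a/4 + 9*a*log(2)/2 + 4*log(cos(3*a/2))/3


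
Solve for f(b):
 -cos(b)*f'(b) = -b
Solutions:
 f(b) = C1 + Integral(b/cos(b), b)


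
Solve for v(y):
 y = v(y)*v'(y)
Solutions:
 v(y) = -sqrt(C1 + y^2)
 v(y) = sqrt(C1 + y^2)


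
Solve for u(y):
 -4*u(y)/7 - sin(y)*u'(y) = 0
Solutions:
 u(y) = C1*(cos(y) + 1)^(2/7)/(cos(y) - 1)^(2/7)


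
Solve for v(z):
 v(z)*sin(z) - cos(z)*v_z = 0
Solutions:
 v(z) = C1/cos(z)


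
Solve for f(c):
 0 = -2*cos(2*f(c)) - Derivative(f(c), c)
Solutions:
 f(c) = -asin((C1 + exp(8*c))/(C1 - exp(8*c)))/2 + pi/2
 f(c) = asin((C1 + exp(8*c))/(C1 - exp(8*c)))/2


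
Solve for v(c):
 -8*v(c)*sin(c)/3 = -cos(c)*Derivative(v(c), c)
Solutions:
 v(c) = C1/cos(c)^(8/3)


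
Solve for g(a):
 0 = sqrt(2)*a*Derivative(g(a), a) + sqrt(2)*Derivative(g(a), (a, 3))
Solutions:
 g(a) = C1 + Integral(C2*airyai(-a) + C3*airybi(-a), a)


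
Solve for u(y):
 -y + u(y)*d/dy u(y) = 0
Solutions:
 u(y) = -sqrt(C1 + y^2)
 u(y) = sqrt(C1 + y^2)


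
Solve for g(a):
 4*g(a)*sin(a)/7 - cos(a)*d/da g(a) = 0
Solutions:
 g(a) = C1/cos(a)^(4/7)


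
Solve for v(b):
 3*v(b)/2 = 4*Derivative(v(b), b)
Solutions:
 v(b) = C1*exp(3*b/8)


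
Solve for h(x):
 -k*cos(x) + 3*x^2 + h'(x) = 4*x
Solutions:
 h(x) = C1 + k*sin(x) - x^3 + 2*x^2


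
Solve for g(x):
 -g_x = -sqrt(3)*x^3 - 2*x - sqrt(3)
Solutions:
 g(x) = C1 + sqrt(3)*x^4/4 + x^2 + sqrt(3)*x


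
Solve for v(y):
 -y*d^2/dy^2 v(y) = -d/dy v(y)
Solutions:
 v(y) = C1 + C2*y^2


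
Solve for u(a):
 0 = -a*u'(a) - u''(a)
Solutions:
 u(a) = C1 + C2*erf(sqrt(2)*a/2)


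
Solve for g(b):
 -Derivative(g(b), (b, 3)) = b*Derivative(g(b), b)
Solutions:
 g(b) = C1 + Integral(C2*airyai(-b) + C3*airybi(-b), b)


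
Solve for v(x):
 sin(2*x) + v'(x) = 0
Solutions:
 v(x) = C1 + cos(2*x)/2


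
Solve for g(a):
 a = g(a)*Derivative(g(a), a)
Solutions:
 g(a) = -sqrt(C1 + a^2)
 g(a) = sqrt(C1 + a^2)


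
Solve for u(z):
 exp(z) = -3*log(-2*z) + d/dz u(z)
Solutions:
 u(z) = C1 + 3*z*log(-z) + 3*z*(-1 + log(2)) + exp(z)


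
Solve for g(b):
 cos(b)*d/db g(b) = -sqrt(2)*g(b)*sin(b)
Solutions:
 g(b) = C1*cos(b)^(sqrt(2))


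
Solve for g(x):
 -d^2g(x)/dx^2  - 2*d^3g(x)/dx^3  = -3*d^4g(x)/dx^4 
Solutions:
 g(x) = C1 + C2*x + C3*exp(-x/3) + C4*exp(x)


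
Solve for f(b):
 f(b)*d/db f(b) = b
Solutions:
 f(b) = -sqrt(C1 + b^2)
 f(b) = sqrt(C1 + b^2)


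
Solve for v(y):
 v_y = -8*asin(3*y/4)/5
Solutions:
 v(y) = C1 - 8*y*asin(3*y/4)/5 - 8*sqrt(16 - 9*y^2)/15


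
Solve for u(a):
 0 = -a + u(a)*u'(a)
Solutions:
 u(a) = -sqrt(C1 + a^2)
 u(a) = sqrt(C1 + a^2)


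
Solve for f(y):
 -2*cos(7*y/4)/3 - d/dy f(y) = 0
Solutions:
 f(y) = C1 - 8*sin(7*y/4)/21


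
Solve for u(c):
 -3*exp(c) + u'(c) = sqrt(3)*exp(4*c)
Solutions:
 u(c) = C1 + sqrt(3)*exp(4*c)/4 + 3*exp(c)


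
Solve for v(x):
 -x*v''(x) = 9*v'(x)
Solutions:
 v(x) = C1 + C2/x^8


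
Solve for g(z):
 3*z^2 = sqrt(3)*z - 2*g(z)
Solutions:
 g(z) = z*(-3*z + sqrt(3))/2


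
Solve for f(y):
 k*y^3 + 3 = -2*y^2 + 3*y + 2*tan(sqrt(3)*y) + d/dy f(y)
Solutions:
 f(y) = C1 + k*y^4/4 + 2*y^3/3 - 3*y^2/2 + 3*y + 2*sqrt(3)*log(cos(sqrt(3)*y))/3


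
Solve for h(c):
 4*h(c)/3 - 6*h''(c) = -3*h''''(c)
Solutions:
 h(c) = C1*exp(-c*sqrt(1 - sqrt(5)/3)) + C2*exp(c*sqrt(1 - sqrt(5)/3)) + C3*exp(-c*sqrt(sqrt(5)/3 + 1)) + C4*exp(c*sqrt(sqrt(5)/3 + 1))


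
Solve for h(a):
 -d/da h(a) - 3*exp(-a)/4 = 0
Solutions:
 h(a) = C1 + 3*exp(-a)/4


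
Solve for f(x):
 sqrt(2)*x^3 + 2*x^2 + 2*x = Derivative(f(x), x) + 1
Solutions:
 f(x) = C1 + sqrt(2)*x^4/4 + 2*x^3/3 + x^2 - x


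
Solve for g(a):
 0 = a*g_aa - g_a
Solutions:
 g(a) = C1 + C2*a^2


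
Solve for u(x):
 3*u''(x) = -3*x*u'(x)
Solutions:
 u(x) = C1 + C2*erf(sqrt(2)*x/2)


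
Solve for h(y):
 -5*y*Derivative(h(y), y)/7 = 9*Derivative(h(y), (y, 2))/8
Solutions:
 h(y) = C1 + C2*erf(2*sqrt(35)*y/21)


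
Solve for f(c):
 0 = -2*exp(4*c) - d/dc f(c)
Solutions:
 f(c) = C1 - exp(4*c)/2


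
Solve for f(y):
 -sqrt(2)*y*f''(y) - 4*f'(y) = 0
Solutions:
 f(y) = C1 + C2*y^(1 - 2*sqrt(2))


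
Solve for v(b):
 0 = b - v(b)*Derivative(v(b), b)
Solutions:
 v(b) = -sqrt(C1 + b^2)
 v(b) = sqrt(C1 + b^2)


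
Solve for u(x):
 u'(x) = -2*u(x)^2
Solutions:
 u(x) = 1/(C1 + 2*x)


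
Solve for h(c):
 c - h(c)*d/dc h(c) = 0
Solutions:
 h(c) = -sqrt(C1 + c^2)
 h(c) = sqrt(C1 + c^2)


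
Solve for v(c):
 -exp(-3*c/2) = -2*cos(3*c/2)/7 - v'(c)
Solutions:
 v(c) = C1 - 4*sin(3*c/2)/21 - 2*exp(-3*c/2)/3


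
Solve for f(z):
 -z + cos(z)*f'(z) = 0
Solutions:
 f(z) = C1 + Integral(z/cos(z), z)


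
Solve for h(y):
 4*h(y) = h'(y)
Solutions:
 h(y) = C1*exp(4*y)


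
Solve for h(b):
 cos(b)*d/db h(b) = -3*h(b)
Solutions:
 h(b) = C1*(sin(b) - 1)^(3/2)/(sin(b) + 1)^(3/2)


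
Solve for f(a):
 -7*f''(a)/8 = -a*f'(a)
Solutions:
 f(a) = C1 + C2*erfi(2*sqrt(7)*a/7)


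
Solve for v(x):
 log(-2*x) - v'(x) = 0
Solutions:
 v(x) = C1 + x*log(-x) + x*(-1 + log(2))


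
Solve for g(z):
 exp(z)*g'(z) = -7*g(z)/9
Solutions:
 g(z) = C1*exp(7*exp(-z)/9)


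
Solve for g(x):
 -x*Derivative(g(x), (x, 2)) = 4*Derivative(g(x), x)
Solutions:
 g(x) = C1 + C2/x^3


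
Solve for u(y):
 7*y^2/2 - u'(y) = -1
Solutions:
 u(y) = C1 + 7*y^3/6 + y


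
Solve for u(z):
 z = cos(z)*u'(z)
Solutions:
 u(z) = C1 + Integral(z/cos(z), z)


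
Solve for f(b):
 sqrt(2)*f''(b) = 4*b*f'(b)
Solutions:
 f(b) = C1 + C2*erfi(2^(1/4)*b)


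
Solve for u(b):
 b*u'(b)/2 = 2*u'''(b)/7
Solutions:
 u(b) = C1 + Integral(C2*airyai(14^(1/3)*b/2) + C3*airybi(14^(1/3)*b/2), b)


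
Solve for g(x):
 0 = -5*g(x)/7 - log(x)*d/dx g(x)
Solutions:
 g(x) = C1*exp(-5*li(x)/7)


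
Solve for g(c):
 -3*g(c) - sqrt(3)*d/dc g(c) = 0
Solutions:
 g(c) = C1*exp(-sqrt(3)*c)


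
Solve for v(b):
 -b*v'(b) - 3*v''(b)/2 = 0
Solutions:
 v(b) = C1 + C2*erf(sqrt(3)*b/3)


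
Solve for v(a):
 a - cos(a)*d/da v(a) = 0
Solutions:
 v(a) = C1 + Integral(a/cos(a), a)


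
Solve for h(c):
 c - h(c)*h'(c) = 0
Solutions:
 h(c) = -sqrt(C1 + c^2)
 h(c) = sqrt(C1 + c^2)


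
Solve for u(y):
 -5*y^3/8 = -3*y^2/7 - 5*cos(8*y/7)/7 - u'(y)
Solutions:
 u(y) = C1 + 5*y^4/32 - y^3/7 - 5*sin(8*y/7)/8


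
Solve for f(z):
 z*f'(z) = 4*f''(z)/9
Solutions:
 f(z) = C1 + C2*erfi(3*sqrt(2)*z/4)


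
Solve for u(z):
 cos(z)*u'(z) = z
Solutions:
 u(z) = C1 + Integral(z/cos(z), z)


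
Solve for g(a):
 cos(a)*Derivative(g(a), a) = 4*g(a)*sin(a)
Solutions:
 g(a) = C1/cos(a)^4


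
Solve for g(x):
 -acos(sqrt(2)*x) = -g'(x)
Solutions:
 g(x) = C1 + x*acos(sqrt(2)*x) - sqrt(2)*sqrt(1 - 2*x^2)/2


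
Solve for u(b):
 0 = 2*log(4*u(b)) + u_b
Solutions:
 Integral(1/(log(_y) + 2*log(2)), (_y, u(b)))/2 = C1 - b


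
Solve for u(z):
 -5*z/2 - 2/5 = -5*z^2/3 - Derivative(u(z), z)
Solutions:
 u(z) = C1 - 5*z^3/9 + 5*z^2/4 + 2*z/5


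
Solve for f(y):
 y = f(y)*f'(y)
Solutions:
 f(y) = -sqrt(C1 + y^2)
 f(y) = sqrt(C1 + y^2)


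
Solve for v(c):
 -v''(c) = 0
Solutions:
 v(c) = C1 + C2*c


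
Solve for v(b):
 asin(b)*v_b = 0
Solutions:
 v(b) = C1


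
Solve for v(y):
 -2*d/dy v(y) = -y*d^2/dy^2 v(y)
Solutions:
 v(y) = C1 + C2*y^3


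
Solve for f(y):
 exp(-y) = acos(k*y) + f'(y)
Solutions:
 f(y) = C1 - Piecewise((y*acos(k*y) + exp(-y) - sqrt(-k^2*y^2 + 1)/k, Ne(k, 0)), (pi*y/2 + exp(-y), True))


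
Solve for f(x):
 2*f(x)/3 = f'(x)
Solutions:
 f(x) = C1*exp(2*x/3)


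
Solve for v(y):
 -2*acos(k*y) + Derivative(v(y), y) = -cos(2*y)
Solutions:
 v(y) = C1 + 2*Piecewise((y*acos(k*y) - sqrt(-k^2*y^2 + 1)/k, Ne(k, 0)), (pi*y/2, True)) - sin(2*y)/2


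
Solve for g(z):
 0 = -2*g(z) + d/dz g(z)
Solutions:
 g(z) = C1*exp(2*z)


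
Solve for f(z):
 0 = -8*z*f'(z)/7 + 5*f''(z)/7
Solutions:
 f(z) = C1 + C2*erfi(2*sqrt(5)*z/5)


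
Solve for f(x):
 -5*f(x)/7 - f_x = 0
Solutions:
 f(x) = C1*exp(-5*x/7)


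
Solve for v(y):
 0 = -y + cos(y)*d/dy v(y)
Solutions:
 v(y) = C1 + Integral(y/cos(y), y)


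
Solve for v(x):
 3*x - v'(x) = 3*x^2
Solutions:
 v(x) = C1 - x^3 + 3*x^2/2


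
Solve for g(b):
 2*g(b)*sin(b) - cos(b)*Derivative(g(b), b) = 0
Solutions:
 g(b) = C1/cos(b)^2


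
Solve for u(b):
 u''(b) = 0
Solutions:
 u(b) = C1 + C2*b


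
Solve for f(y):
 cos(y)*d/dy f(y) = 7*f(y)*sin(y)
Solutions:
 f(y) = C1/cos(y)^7


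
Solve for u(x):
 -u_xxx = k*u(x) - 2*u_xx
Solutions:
 u(x) = C1*exp(x*(-(27*k/2 + sqrt((27*k - 16)^2 - 256)/2 - 8)^(1/3) + 2 - 4/(27*k/2 + sqrt((27*k - 16)^2 - 256)/2 - 8)^(1/3))/3) + C2*exp(x*((27*k/2 + sqrt((27*k - 16)^2 - 256)/2 - 8)^(1/3) - sqrt(3)*I*(27*k/2 + sqrt((27*k - 16)^2 - 256)/2 - 8)^(1/3) + 4 - 16/((-1 + sqrt(3)*I)*(27*k/2 + sqrt((27*k - 16)^2 - 256)/2 - 8)^(1/3)))/6) + C3*exp(x*((27*k/2 + sqrt((27*k - 16)^2 - 256)/2 - 8)^(1/3) + sqrt(3)*I*(27*k/2 + sqrt((27*k - 16)^2 - 256)/2 - 8)^(1/3) + 4 + 16/((1 + sqrt(3)*I)*(27*k/2 + sqrt((27*k - 16)^2 - 256)/2 - 8)^(1/3)))/6)


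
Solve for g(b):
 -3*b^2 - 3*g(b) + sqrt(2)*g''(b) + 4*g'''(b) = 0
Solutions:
 g(b) = C1*exp(-b*(2^(2/3)/(-sqrt(2) + sqrt(-2 + (324 - sqrt(2))^2) + 324)^(1/3) + 2*sqrt(2) + 2^(1/3)*(-sqrt(2) + sqrt(-2 + (324 - sqrt(2))^2) + 324)^(1/3))/24)*sin(2^(1/3)*sqrt(3)*b*(-(-sqrt(2) + sqrt(-2 + (324 - sqrt(2))^2) + 324)^(1/3) + 2^(1/3)/(-sqrt(2) + sqrt(-2 + (324 - sqrt(2))^2) + 324)^(1/3))/24) + C2*exp(-b*(2^(2/3)/(-sqrt(2) + sqrt(-2 + (324 - sqrt(2))^2) + 324)^(1/3) + 2*sqrt(2) + 2^(1/3)*(-sqrt(2) + sqrt(-2 + (324 - sqrt(2))^2) + 324)^(1/3))/24)*cos(2^(1/3)*sqrt(3)*b*(-(-sqrt(2) + sqrt(-2 + (324 - sqrt(2))^2) + 324)^(1/3) + 2^(1/3)/(-sqrt(2) + sqrt(-2 + (324 - sqrt(2))^2) + 324)^(1/3))/24) + C3*exp(b*(-sqrt(2) + 2^(2/3)/(-sqrt(2) + sqrt(-2 + (324 - sqrt(2))^2) + 324)^(1/3) + 2^(1/3)*(-sqrt(2) + sqrt(-2 + (324 - sqrt(2))^2) + 324)^(1/3))/12) - b^2 - 2*sqrt(2)/3


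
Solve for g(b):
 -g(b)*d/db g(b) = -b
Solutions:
 g(b) = -sqrt(C1 + b^2)
 g(b) = sqrt(C1 + b^2)


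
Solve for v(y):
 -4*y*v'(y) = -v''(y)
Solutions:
 v(y) = C1 + C2*erfi(sqrt(2)*y)


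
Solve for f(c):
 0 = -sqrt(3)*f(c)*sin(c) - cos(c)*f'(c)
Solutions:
 f(c) = C1*cos(c)^(sqrt(3))


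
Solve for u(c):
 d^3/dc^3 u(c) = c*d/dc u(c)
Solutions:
 u(c) = C1 + Integral(C2*airyai(c) + C3*airybi(c), c)


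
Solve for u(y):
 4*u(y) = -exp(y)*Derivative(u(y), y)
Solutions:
 u(y) = C1*exp(4*exp(-y))


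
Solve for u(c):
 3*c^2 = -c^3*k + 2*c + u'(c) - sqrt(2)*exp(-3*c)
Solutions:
 u(c) = C1 + c^4*k/4 + c^3 - c^2 - sqrt(2)*exp(-3*c)/3


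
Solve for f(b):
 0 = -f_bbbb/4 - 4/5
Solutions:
 f(b) = C1 + C2*b + C3*b^2 + C4*b^3 - 2*b^4/15


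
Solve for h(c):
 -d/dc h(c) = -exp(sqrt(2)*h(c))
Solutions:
 h(c) = sqrt(2)*(2*log(-1/(C1 + c)) - log(2))/4


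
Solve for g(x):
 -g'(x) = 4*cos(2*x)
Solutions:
 g(x) = C1 - 2*sin(2*x)


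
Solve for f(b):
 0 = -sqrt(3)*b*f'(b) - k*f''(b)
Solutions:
 f(b) = C1 + C2*sqrt(k)*erf(sqrt(2)*3^(1/4)*b*sqrt(1/k)/2)


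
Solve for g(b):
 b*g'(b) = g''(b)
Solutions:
 g(b) = C1 + C2*erfi(sqrt(2)*b/2)


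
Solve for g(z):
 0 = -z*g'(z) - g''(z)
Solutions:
 g(z) = C1 + C2*erf(sqrt(2)*z/2)


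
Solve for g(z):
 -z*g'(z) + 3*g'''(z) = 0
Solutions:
 g(z) = C1 + Integral(C2*airyai(3^(2/3)*z/3) + C3*airybi(3^(2/3)*z/3), z)


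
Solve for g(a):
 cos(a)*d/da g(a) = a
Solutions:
 g(a) = C1 + Integral(a/cos(a), a)


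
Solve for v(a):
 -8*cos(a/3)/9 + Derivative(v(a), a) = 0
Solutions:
 v(a) = C1 + 8*sin(a/3)/3


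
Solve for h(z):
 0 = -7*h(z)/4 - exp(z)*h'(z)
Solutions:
 h(z) = C1*exp(7*exp(-z)/4)


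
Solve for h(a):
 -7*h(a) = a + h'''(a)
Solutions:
 h(a) = C3*exp(-7^(1/3)*a) - a/7 + (C1*sin(sqrt(3)*7^(1/3)*a/2) + C2*cos(sqrt(3)*7^(1/3)*a/2))*exp(7^(1/3)*a/2)


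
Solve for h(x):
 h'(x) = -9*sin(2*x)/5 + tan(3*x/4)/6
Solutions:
 h(x) = C1 - 2*log(cos(3*x/4))/9 + 9*cos(2*x)/10


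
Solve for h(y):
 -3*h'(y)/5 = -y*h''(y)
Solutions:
 h(y) = C1 + C2*y^(8/5)


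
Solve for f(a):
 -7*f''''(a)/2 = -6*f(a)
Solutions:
 f(a) = C1*exp(-sqrt(2)*3^(1/4)*7^(3/4)*a/7) + C2*exp(sqrt(2)*3^(1/4)*7^(3/4)*a/7) + C3*sin(sqrt(2)*3^(1/4)*7^(3/4)*a/7) + C4*cos(sqrt(2)*3^(1/4)*7^(3/4)*a/7)


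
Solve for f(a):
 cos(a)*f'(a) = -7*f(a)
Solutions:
 f(a) = C1*sqrt(sin(a) - 1)*(sin(a)^3 - 3*sin(a)^2 + 3*sin(a) - 1)/(sqrt(sin(a) + 1)*(sin(a)^3 + 3*sin(a)^2 + 3*sin(a) + 1))


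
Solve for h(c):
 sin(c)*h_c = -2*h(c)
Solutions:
 h(c) = C1*(cos(c) + 1)/(cos(c) - 1)


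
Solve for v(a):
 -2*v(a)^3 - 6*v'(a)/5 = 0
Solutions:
 v(a) = -sqrt(6)*sqrt(-1/(C1 - 5*a))/2
 v(a) = sqrt(6)*sqrt(-1/(C1 - 5*a))/2


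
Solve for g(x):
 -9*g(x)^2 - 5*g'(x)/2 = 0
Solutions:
 g(x) = 5/(C1 + 18*x)


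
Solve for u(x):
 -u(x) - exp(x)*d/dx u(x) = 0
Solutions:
 u(x) = C1*exp(exp(-x))


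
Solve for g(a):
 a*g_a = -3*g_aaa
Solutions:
 g(a) = C1 + Integral(C2*airyai(-3^(2/3)*a/3) + C3*airybi(-3^(2/3)*a/3), a)


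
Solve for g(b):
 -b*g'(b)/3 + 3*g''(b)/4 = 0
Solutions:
 g(b) = C1 + C2*erfi(sqrt(2)*b/3)


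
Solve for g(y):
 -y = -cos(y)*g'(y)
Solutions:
 g(y) = C1 + Integral(y/cos(y), y)


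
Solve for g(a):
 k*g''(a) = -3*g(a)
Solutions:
 g(a) = C1*exp(-sqrt(3)*a*sqrt(-1/k)) + C2*exp(sqrt(3)*a*sqrt(-1/k))


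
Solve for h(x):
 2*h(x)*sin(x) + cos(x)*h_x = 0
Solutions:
 h(x) = C1*cos(x)^2


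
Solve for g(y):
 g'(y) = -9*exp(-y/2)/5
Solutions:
 g(y) = C1 + 18*exp(-y/2)/5


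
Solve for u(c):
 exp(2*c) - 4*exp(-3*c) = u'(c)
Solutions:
 u(c) = C1 + exp(2*c)/2 + 4*exp(-3*c)/3


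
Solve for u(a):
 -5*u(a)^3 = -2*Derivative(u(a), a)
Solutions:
 u(a) = -sqrt(-1/(C1 + 5*a))
 u(a) = sqrt(-1/(C1 + 5*a))


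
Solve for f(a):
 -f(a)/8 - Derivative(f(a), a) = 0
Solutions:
 f(a) = C1*exp(-a/8)


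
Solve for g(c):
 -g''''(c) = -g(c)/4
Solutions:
 g(c) = C1*exp(-sqrt(2)*c/2) + C2*exp(sqrt(2)*c/2) + C3*sin(sqrt(2)*c/2) + C4*cos(sqrt(2)*c/2)


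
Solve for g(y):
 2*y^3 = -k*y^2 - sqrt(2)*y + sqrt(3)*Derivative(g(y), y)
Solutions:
 g(y) = C1 + sqrt(3)*k*y^3/9 + sqrt(3)*y^4/6 + sqrt(6)*y^2/6


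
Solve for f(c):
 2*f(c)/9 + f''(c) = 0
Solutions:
 f(c) = C1*sin(sqrt(2)*c/3) + C2*cos(sqrt(2)*c/3)


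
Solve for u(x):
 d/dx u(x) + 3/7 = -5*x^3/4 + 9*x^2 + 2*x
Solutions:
 u(x) = C1 - 5*x^4/16 + 3*x^3 + x^2 - 3*x/7


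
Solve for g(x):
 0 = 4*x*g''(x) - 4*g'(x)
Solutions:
 g(x) = C1 + C2*x^2


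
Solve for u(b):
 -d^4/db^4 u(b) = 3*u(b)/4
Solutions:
 u(b) = (C1*sin(3^(1/4)*b/2) + C2*cos(3^(1/4)*b/2))*exp(-3^(1/4)*b/2) + (C3*sin(3^(1/4)*b/2) + C4*cos(3^(1/4)*b/2))*exp(3^(1/4)*b/2)


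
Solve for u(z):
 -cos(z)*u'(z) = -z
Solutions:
 u(z) = C1 + Integral(z/cos(z), z)


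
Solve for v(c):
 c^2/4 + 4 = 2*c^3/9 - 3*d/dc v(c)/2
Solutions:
 v(c) = C1 + c^4/27 - c^3/18 - 8*c/3


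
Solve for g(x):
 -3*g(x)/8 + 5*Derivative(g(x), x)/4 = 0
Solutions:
 g(x) = C1*exp(3*x/10)


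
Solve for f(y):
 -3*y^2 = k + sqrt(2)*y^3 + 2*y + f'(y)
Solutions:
 f(y) = C1 - k*y - sqrt(2)*y^4/4 - y^3 - y^2


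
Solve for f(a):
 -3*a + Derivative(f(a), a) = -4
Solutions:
 f(a) = C1 + 3*a^2/2 - 4*a


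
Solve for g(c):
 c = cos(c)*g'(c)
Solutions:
 g(c) = C1 + Integral(c/cos(c), c)


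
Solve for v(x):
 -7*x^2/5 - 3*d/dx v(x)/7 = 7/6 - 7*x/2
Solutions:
 v(x) = C1 - 49*x^3/45 + 49*x^2/12 - 49*x/18


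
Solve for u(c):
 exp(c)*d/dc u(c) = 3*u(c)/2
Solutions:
 u(c) = C1*exp(-3*exp(-c)/2)


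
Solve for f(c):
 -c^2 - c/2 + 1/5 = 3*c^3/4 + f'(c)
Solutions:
 f(c) = C1 - 3*c^4/16 - c^3/3 - c^2/4 + c/5


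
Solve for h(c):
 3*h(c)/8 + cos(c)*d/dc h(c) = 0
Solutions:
 h(c) = C1*(sin(c) - 1)^(3/16)/(sin(c) + 1)^(3/16)


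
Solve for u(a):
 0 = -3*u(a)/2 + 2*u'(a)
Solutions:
 u(a) = C1*exp(3*a/4)


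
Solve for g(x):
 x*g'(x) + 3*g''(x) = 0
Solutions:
 g(x) = C1 + C2*erf(sqrt(6)*x/6)


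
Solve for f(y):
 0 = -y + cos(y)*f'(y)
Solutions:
 f(y) = C1 + Integral(y/cos(y), y)


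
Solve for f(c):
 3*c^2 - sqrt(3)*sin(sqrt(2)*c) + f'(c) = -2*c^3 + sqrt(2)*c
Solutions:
 f(c) = C1 - c^4/2 - c^3 + sqrt(2)*c^2/2 - sqrt(6)*cos(sqrt(2)*c)/2


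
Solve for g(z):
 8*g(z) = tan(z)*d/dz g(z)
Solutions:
 g(z) = C1*sin(z)^8


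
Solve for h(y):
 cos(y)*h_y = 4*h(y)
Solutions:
 h(y) = C1*(sin(y)^2 + 2*sin(y) + 1)/(sin(y)^2 - 2*sin(y) + 1)


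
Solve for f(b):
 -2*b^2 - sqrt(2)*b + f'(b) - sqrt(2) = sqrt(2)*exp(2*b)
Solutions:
 f(b) = C1 + 2*b^3/3 + sqrt(2)*b^2/2 + sqrt(2)*b + sqrt(2)*exp(2*b)/2


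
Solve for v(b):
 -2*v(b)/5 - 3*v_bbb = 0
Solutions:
 v(b) = C3*exp(-15^(2/3)*2^(1/3)*b/15) + (C1*sin(2^(1/3)*3^(1/6)*5^(2/3)*b/10) + C2*cos(2^(1/3)*3^(1/6)*5^(2/3)*b/10))*exp(15^(2/3)*2^(1/3)*b/30)


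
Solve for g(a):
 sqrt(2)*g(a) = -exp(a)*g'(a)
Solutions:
 g(a) = C1*exp(sqrt(2)*exp(-a))


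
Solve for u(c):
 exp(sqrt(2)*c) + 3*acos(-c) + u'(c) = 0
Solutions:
 u(c) = C1 - 3*c*acos(-c) - 3*sqrt(1 - c^2) - sqrt(2)*exp(sqrt(2)*c)/2


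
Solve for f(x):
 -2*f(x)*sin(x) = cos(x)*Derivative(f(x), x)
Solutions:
 f(x) = C1*cos(x)^2


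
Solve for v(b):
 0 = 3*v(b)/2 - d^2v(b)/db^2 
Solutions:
 v(b) = C1*exp(-sqrt(6)*b/2) + C2*exp(sqrt(6)*b/2)


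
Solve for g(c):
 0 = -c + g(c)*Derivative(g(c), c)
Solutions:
 g(c) = -sqrt(C1 + c^2)
 g(c) = sqrt(C1 + c^2)


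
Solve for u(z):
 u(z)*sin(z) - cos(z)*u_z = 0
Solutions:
 u(z) = C1/cos(z)


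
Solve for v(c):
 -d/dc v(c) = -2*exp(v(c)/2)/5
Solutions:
 v(c) = 2*log(-1/(C1 + 2*c)) + 2*log(10)


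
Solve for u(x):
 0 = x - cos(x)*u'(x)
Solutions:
 u(x) = C1 + Integral(x/cos(x), x)


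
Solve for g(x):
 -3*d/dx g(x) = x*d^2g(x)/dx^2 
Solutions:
 g(x) = C1 + C2/x^2


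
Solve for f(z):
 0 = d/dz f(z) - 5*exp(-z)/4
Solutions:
 f(z) = C1 - 5*exp(-z)/4


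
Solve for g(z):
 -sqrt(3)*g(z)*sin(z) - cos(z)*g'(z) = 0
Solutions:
 g(z) = C1*cos(z)^(sqrt(3))


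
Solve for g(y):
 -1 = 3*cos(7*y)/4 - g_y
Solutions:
 g(y) = C1 + y + 3*sin(7*y)/28


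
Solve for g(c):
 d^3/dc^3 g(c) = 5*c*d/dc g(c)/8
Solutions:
 g(c) = C1 + Integral(C2*airyai(5^(1/3)*c/2) + C3*airybi(5^(1/3)*c/2), c)


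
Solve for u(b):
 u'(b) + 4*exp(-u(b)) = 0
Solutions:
 u(b) = log(C1 - 4*b)


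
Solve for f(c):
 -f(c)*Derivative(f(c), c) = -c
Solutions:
 f(c) = -sqrt(C1 + c^2)
 f(c) = sqrt(C1 + c^2)


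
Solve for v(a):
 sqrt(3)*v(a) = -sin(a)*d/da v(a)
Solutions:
 v(a) = C1*(cos(a) + 1)^(sqrt(3)/2)/(cos(a) - 1)^(sqrt(3)/2)


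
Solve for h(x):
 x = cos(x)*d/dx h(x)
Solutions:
 h(x) = C1 + Integral(x/cos(x), x)


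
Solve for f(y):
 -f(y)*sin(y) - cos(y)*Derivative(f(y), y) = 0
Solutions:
 f(y) = C1*cos(y)


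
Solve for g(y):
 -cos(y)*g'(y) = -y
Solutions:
 g(y) = C1 + Integral(y/cos(y), y)


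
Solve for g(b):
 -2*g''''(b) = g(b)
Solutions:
 g(b) = (C1*sin(2^(1/4)*b/2) + C2*cos(2^(1/4)*b/2))*exp(-2^(1/4)*b/2) + (C3*sin(2^(1/4)*b/2) + C4*cos(2^(1/4)*b/2))*exp(2^(1/4)*b/2)


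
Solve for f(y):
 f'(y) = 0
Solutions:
 f(y) = C1


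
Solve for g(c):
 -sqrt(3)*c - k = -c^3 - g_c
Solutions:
 g(c) = C1 - c^4/4 + sqrt(3)*c^2/2 + c*k


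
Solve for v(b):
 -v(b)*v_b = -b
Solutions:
 v(b) = -sqrt(C1 + b^2)
 v(b) = sqrt(C1 + b^2)


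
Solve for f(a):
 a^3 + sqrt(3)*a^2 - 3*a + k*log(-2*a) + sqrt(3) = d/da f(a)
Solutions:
 f(a) = C1 + a^4/4 + sqrt(3)*a^3/3 - 3*a^2/2 + a*k*log(-a) + a*(-k + k*log(2) + sqrt(3))


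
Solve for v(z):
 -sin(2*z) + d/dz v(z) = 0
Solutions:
 v(z) = C1 - cos(2*z)/2


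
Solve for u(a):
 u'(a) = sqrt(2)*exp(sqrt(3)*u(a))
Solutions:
 u(a) = sqrt(3)*(2*log(-1/(C1 + sqrt(2)*a)) - log(3))/6


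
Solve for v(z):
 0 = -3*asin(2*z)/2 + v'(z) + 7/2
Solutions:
 v(z) = C1 + 3*z*asin(2*z)/2 - 7*z/2 + 3*sqrt(1 - 4*z^2)/4


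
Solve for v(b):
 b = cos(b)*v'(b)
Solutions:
 v(b) = C1 + Integral(b/cos(b), b)


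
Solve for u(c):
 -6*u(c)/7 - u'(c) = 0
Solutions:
 u(c) = C1*exp(-6*c/7)


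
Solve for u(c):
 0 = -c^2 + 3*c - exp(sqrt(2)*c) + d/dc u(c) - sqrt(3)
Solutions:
 u(c) = C1 + c^3/3 - 3*c^2/2 + sqrt(3)*c + sqrt(2)*exp(sqrt(2)*c)/2


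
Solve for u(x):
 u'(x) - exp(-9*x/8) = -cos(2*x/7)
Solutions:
 u(x) = C1 - 7*sin(2*x/7)/2 - 8*exp(-9*x/8)/9


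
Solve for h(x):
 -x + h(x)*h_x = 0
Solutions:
 h(x) = -sqrt(C1 + x^2)
 h(x) = sqrt(C1 + x^2)


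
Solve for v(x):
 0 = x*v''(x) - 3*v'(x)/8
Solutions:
 v(x) = C1 + C2*x^(11/8)


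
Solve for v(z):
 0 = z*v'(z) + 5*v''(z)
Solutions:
 v(z) = C1 + C2*erf(sqrt(10)*z/10)


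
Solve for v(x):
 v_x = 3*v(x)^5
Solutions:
 v(x) = -(-1/(C1 + 12*x))^(1/4)
 v(x) = (-1/(C1 + 12*x))^(1/4)
 v(x) = -I*(-1/(C1 + 12*x))^(1/4)
 v(x) = I*(-1/(C1 + 12*x))^(1/4)


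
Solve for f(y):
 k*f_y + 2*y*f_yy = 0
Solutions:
 f(y) = C1 + y^(1 - re(k)/2)*(C2*sin(log(y)*Abs(im(k))/2) + C3*cos(log(y)*im(k)/2))


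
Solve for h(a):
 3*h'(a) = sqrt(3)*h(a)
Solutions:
 h(a) = C1*exp(sqrt(3)*a/3)


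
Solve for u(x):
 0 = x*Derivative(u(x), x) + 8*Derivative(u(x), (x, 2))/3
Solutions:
 u(x) = C1 + C2*erf(sqrt(3)*x/4)


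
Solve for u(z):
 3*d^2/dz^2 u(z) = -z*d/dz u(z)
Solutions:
 u(z) = C1 + C2*erf(sqrt(6)*z/6)


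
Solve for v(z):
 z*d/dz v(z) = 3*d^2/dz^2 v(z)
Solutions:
 v(z) = C1 + C2*erfi(sqrt(6)*z/6)


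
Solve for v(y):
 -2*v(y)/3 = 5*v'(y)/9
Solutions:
 v(y) = C1*exp(-6*y/5)
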